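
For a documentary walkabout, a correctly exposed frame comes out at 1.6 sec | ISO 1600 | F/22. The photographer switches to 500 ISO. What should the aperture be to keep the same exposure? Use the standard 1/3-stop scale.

ISO: 1600 → 1250 → 1000 → 800 → 640 → 500 — 1 2/3 stops lower (darker).
Need 1 2/3 stops brighter from the aperture: f/22 → f/20 → f/18 → f/16 → f/14 → f/13.

f/13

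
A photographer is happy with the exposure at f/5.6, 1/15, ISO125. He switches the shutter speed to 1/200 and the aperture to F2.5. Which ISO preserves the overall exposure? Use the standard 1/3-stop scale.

Shutter speed: 1/15 → 1/20 → 1/25 → 1/30 → 1/40 → 1/50 → 1/60 → 1/80 → 1/100 → 1/125 → 1/160 → 1/200 — 3 2/3 stops faster (darker).
Aperture: f/5.6 → f/5 → f/4.5 → f/4 → f/3.5 → f/3.2 → f/2.8 → f/2.5 — 2 1/3 stops wider (brighter).
Net change so far: 1 1/3 stops darker. Offset with the ISO: 125 → 160 → 200 → 250 → 320.

ISO 320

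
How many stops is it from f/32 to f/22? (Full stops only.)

f/32 → f/22 — count the steps: 1 stop.

1 stop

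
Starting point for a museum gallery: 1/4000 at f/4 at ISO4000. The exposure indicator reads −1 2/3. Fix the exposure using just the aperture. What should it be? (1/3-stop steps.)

f/2.2

Underexposed by 1 2/3 stops → need 1 2/3 stops brighter.
Aperture: f/4 → f/3.5 → f/3.2 → f/2.8 → f/2.5 → f/2.2.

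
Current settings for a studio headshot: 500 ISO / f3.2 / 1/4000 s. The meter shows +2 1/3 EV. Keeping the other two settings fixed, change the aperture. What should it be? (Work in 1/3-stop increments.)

Overexposed by 2 1/3 stops → need 2 1/3 stops darker.
Aperture: f/3.2 → f/3.5 → f/4 → f/4.5 → f/5 → f/5.6 → f/6.3 → f/7.1.

f/7.1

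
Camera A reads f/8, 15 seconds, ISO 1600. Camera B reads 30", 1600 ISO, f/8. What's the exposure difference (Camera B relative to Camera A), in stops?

1 stop brighter

Aperture: unchanged.
Shutter speed: 15 → 30 — 1 stop longer (brighter).
ISO: unchanged.
Net: +1 = +1 stop.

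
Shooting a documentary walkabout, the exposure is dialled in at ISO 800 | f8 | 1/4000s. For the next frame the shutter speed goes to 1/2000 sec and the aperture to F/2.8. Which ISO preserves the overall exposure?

ISO 50

Shutter speed: 1/4000 → 1/2000 — 1 stop slower (brighter).
Aperture: f/8 → f/5.6 → f/4 → f/2.8 — 3 stops larger aperture (brighter).
Net change so far: 4 stops brighter. Offset with the ISO: 800 → 400 → 200 → 100 → 50.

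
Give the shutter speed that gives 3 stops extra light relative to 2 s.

15 s

Shutter speed: 2 → 4 → 8 → 15 — 3 stops slower (brighter).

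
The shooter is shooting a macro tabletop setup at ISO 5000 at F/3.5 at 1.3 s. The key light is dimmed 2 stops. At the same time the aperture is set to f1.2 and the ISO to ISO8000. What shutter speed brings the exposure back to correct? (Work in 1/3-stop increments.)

0.4 s

Scene light: 2 stops darker.
Aperture: f/3.5 → f/3.2 → f/2.8 → f/2.5 → f/2.2 → f/2 → f/1.8 → f/1.6 → f/1.4 → f/1.2 — 3 stops larger aperture (brighter).
ISO: 5000 → 6400 → 8000 — 2/3 stop higher (brighter).
Net so far: 1 2/3 stops brighter. Shutter speed: 1.3 → 1 → 0.8 → 0.6 → 0.5 → 0.4.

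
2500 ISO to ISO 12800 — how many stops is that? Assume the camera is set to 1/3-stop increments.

2 1/3 stops

2500 → 3200 → 4000 → 5000 → 6400 → 8000 → 10000 → 12800 — count the steps: 7 third-stops = 2 1/3 stops.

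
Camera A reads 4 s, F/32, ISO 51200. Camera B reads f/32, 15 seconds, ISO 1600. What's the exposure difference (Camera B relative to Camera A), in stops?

3 stops darker

Aperture: unchanged.
Shutter speed: 4 → 8 → 15 — 2 stops longer (brighter).
ISO: 51200 → 25600 → 12800 → 6400 → 3200 → 1600 — 5 stops dropped (darker).
Net: +2 −5 = −3 stops.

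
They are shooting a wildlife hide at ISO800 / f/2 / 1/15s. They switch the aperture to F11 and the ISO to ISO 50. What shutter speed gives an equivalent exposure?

30 s

Aperture: f/2 → f/2.8 → f/4 → f/5.6 → f/8 → f/11 — 5 stops smaller aperture (darker).
ISO: 800 → 400 → 200 → 100 → 50 — 4 stops lower (darker).
Net change so far: 9 stops darker. Offset with the shutter speed: 1/15 → 1/8 → 1/4 → 1/2 → 1 → 2 → 4 → 8 → 15 → 30.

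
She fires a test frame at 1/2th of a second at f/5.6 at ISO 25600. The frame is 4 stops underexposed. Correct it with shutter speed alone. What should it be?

Underexposed by 4 stops → need 4 stops brighter.
Shutter speed: 1/2 → 1 → 2 → 4 → 8.

8 s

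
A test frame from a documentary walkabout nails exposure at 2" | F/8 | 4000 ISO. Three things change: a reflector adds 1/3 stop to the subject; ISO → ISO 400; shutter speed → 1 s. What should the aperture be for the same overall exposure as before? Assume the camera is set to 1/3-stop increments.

f/2

Scene light: 1/3 stop brighter.
ISO: 4000 → 3200 → 2500 → 2000 → 1600 → 1250 → 1000 → 800 → 640 → 500 → 400 — 3 1/3 stops lower (darker).
Shutter speed: 2 → 1.6 → 1.3 → 1 — 1 stop shorter (darker).
Net so far: 4 stops darker. Aperture: f/8 → f/7.1 → f/6.3 → f/5.6 → f/5 → f/4.5 → f/4 → f/3.5 → f/3.2 → f/2.8 → f/2.5 → f/2.2 → f/2.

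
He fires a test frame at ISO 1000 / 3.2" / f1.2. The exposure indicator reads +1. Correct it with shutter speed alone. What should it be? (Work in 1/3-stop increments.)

1.6 s

Overexposed by 1 stop → need 1 stop darker.
Shutter speed: 3.2 → 2.5 → 2 → 1.6.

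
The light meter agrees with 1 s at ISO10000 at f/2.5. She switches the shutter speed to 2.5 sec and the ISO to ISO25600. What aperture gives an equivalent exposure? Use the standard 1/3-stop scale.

Shutter speed: 1 → 1.3 → 1.6 → 2 → 2.5 — 1 1/3 stops longer (brighter).
ISO: 10000 → 12800 → 16000 → 20000 → 25600 — 1 1/3 stops higher (brighter).
Net change so far: 2 2/3 stops brighter. Offset with the aperture: f/2.5 → f/2.8 → f/3.2 → f/3.5 → f/4 → f/4.5 → f/5 → f/5.6 → f/6.3.

f/6.3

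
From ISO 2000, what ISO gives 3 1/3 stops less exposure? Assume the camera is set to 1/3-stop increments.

ISO: 2000 → 1600 → 1250 → 1000 → 800 → 640 → 500 → 400 → 320 → 250 → 200 — 3 1/3 stops lower (darker).

ISO 200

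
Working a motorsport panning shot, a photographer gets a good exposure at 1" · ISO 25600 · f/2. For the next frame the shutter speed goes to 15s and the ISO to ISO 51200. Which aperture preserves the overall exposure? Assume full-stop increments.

Shutter speed: 1 → 2 → 4 → 8 → 15 — 4 stops longer (brighter).
ISO: 25600 → 51200 — 1 stop raised (brighter).
Net change so far: 5 stops brighter. Offset with the aperture: f/2 → f/2.8 → f/4 → f/5.6 → f/8 → f/11.

f/11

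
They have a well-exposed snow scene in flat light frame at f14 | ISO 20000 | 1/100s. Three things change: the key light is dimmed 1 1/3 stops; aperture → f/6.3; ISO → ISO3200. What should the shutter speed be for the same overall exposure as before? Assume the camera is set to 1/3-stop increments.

Scene light: 1 1/3 stops darker.
Aperture: f/14 → f/13 → f/11 → f/10 → f/9 → f/8 → f/7.1 → f/6.3 — 2 1/3 stops opened up (brighter).
ISO: 20000 → 16000 → 12800 → 10000 → 8000 → 6400 → 5000 → 4000 → 3200 — 2 2/3 stops lower (darker).
Net so far: 1 2/3 stops darker. Shutter speed: 1/100 → 1/80 → 1/60 → 1/50 → 1/40 → 1/30.

1/30s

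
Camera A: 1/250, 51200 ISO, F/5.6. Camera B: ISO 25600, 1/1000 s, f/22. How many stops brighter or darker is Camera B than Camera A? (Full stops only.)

Aperture: f/5.6 → f/8 → f/11 → f/16 → f/22 — 4 stops stopped down (darker).
Shutter speed: 1/250 → 1/500 → 1/1000 — 2 stops faster (darker).
ISO: 51200 → 25600 — 1 stop dropped (darker).
Net: −4 −2 −1 = −7 stops.

7 stops darker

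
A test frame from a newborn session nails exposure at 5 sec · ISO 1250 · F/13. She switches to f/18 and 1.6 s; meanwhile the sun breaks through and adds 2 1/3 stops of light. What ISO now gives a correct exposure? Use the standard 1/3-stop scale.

ISO 1600

Scene light: 2 1/3 stops brighter.
Aperture: f/13 → f/14 → f/16 → f/18 — 1 stop stopped down (darker).
Shutter speed: 5 → 4 → 3.2 → 2.5 → 2 → 1.6 — 1 2/3 stops shorter (darker).
Net so far: 1/3 stop darker. ISO: 1250 → 1600.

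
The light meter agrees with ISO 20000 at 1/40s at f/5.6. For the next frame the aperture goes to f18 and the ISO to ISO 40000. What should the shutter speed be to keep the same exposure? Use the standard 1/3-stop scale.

Aperture: f/5.6 → f/6.3 → f/7.1 → f/8 → f/9 → f/10 → f/11 → f/13 → f/14 → f/16 → f/18 — 3 1/3 stops narrower (darker).
ISO: 20000 → 25600 → 32000 → 40000 — 1 stop raised (brighter).
Net change so far: 2 1/3 stops darker. Offset with the shutter speed: 1/40 → 1/30 → 1/25 → 1/20 → 1/15 → 1/13 → 1/10 → 1/8.

1/8s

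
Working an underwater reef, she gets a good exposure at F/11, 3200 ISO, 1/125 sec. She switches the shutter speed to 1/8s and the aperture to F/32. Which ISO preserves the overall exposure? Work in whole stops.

Shutter speed: 1/125 → 1/60 → 1/30 → 1/15 → 1/8 — 4 stops slower (brighter).
Aperture: f/11 → f/16 → f/22 → f/32 — 3 stops narrower (darker).
Net change so far: 1 stop brighter. Offset with the ISO: 3200 → 1600.

ISO 1600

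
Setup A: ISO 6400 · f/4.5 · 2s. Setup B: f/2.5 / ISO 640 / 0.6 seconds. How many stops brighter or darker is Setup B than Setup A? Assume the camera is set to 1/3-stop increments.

Aperture: f/4.5 → f/4 → f/3.5 → f/3.2 → f/2.8 → f/2.5 — 1 2/3 stops larger aperture (brighter).
Shutter speed: 2 → 1.6 → 1.3 → 1 → 0.8 → 0.6 — 1 2/3 stops shorter (darker).
ISO: 6400 → 5000 → 4000 → 3200 → 2500 → 2000 → 1600 → 1250 → 1000 → 800 → 640 — 3 1/3 stops lower (darker).
Net: +1 2/3 −1 2/3 −3 1/3 = −3 1/3 stops.

3 1/3 stops darker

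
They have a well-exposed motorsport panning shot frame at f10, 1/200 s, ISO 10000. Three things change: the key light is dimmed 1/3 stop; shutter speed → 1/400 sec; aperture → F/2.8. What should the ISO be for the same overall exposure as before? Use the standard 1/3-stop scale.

ISO 2000

Scene light: 1/3 stop darker.
Shutter speed: 1/200 → 1/250 → 1/320 → 1/400 — 1 stop faster (darker).
Aperture: f/10 → f/9 → f/8 → f/7.1 → f/6.3 → f/5.6 → f/5 → f/4.5 → f/4 → f/3.5 → f/3.2 → f/2.8 — 3 2/3 stops opened up (brighter).
Net so far: 2 1/3 stops brighter. ISO: 10000 → 8000 → 6400 → 5000 → 4000 → 3200 → 2500 → 2000.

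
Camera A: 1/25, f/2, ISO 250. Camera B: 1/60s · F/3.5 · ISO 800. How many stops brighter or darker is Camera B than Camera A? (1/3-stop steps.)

1 1/3 stops darker

Aperture: f/2 → f/2.2 → f/2.5 → f/2.8 → f/3.2 → f/3.5 — 1 2/3 stops narrower (darker).
Shutter speed: 1/25 → 1/30 → 1/40 → 1/50 → 1/60 — 1 1/3 stops shorter (darker).
ISO: 250 → 320 → 400 → 500 → 640 → 800 — 1 2/3 stops higher (brighter).
Net: −1 2/3 −1 1/3 +1 2/3 = −1 1/3 stops.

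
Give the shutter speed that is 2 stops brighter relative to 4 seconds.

15 s

Shutter speed: 4 → 8 → 15 — 2 stops longer (brighter).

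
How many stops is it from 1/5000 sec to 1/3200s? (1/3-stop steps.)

2/3 stop

1/5000 → 1/4000 → 1/3200 — count the steps: 2 third-stops = 2/3 stop.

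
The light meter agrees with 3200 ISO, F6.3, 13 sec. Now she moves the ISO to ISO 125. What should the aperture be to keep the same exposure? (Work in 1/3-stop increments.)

f/1.2

ISO: 3200 → 2500 → 2000 → 1600 → 1250 → 1000 → 800 → 640 → 500 → 400 → 320 → 250 → 200 → 160 → 125 — 4 2/3 stops lower (darker).
Need 4 2/3 stops brighter from the aperture: f/6.3 → f/5.6 → f/5 → f/4.5 → f/4 → f/3.5 → f/3.2 → f/2.8 → f/2.5 → f/2.2 → f/2 → f/1.8 → f/1.6 → f/1.4 → f/1.2.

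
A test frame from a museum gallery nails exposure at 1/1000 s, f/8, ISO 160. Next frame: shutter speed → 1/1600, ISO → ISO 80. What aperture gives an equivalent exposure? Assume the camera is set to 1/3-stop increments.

Shutter speed: 1/1000 → 1/1250 → 1/1600 — 2/3 stop shorter (darker).
ISO: 160 → 125 → 100 → 80 — 1 stop lower (darker).
Net change so far: 1 2/3 stops darker. Offset with the aperture: f/8 → f/7.1 → f/6.3 → f/5.6 → f/5 → f/4.5.

f/4.5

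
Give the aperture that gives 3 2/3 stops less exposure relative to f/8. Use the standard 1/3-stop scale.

Aperture: f/8 → f/9 → f/10 → f/11 → f/13 → f/14 → f/16 → f/18 → f/20 → f/22 → f/25 → f/29 — 3 2/3 stops narrower (darker).

f/29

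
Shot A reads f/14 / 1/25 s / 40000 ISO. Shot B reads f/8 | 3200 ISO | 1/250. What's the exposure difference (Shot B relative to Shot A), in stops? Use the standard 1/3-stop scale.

5 1/3 stops darker

Aperture: f/14 → f/13 → f/11 → f/10 → f/9 → f/8 — 1 2/3 stops wider (brighter).
Shutter speed: 1/25 → 1/30 → 1/40 → 1/50 → 1/60 → 1/80 → 1/100 → 1/125 → 1/160 → 1/200 → 1/250 — 3 1/3 stops faster (darker).
ISO: 40000 → 32000 → 25600 → 20000 → 16000 → 12800 → 10000 → 8000 → 6400 → 5000 → 4000 → 3200 — 3 2/3 stops lower (darker).
Net: +1 2/3 −3 1/3 −3 2/3 = −5 1/3 stops.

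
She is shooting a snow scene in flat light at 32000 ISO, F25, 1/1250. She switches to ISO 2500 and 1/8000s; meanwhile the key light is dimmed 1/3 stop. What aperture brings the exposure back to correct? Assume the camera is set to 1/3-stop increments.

Scene light: 1/3 stop darker.
ISO: 32000 → 25600 → 20000 → 16000 → 12800 → 10000 → 8000 → 6400 → 5000 → 4000 → 3200 → 2500 — 3 2/3 stops lower (darker).
Shutter speed: 1/1250 → 1/1600 → 1/2000 → 1/2500 → 1/3200 → 1/4000 → 1/5000 → 1/6400 → 1/8000 — 2 2/3 stops faster (darker).
Net so far: 6 2/3 stops darker. Aperture: f/25 → f/22 → f/20 → f/18 → f/16 → f/14 → f/13 → f/11 → f/10 → f/9 → f/8 → f/7.1 → f/6.3 → f/5.6 → f/5 → f/4.5 → f/4 → f/3.5 → f/3.2 → f/2.8 → f/2.5.

f/2.5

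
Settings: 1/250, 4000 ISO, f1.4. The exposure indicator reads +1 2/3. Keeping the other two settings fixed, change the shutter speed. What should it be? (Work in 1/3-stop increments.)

Overexposed by 1 2/3 stops → need 1 2/3 stops darker.
Shutter speed: 1/250 → 1/320 → 1/400 → 1/500 → 1/640 → 1/800.

1/800s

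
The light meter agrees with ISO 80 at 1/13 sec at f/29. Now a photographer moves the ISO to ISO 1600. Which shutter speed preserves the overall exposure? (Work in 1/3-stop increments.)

1/250s

ISO: 80 → 100 → 125 → 160 → 200 → 250 → 320 → 400 → 500 → 640 → 800 → 1000 → 1250 → 1600 — 4 1/3 stops raised (brighter).
Need 4 1/3 stops darker from the shutter speed: 1/13 → 1/15 → 1/20 → 1/25 → 1/30 → 1/40 → 1/50 → 1/60 → 1/80 → 1/100 → 1/125 → 1/160 → 1/200 → 1/250.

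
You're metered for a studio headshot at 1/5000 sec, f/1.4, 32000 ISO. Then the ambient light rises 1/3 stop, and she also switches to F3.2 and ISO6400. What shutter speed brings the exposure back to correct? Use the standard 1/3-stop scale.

Scene light: 1/3 stop brighter.
Aperture: f/1.4 → f/1.6 → f/1.8 → f/2 → f/2.2 → f/2.5 → f/2.8 → f/3.2 — 2 1/3 stops smaller aperture (darker).
ISO: 32000 → 25600 → 20000 → 16000 → 12800 → 10000 → 8000 → 6400 — 2 1/3 stops lower (darker).
Net so far: 4 1/3 stops darker. Shutter speed: 1/5000 → 1/4000 → 1/3200 → 1/2500 → 1/2000 → 1/1600 → 1/1250 → 1/1000 → 1/800 → 1/640 → 1/500 → 1/400 → 1/320 → 1/250.

1/250s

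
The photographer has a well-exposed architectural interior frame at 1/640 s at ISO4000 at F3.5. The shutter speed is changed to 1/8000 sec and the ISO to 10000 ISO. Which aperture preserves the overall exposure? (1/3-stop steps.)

f/1.6

Shutter speed: 1/640 → 1/800 → 1/1000 → 1/1250 → 1/1600 → 1/2000 → 1/2500 → 1/3200 → 1/4000 → 1/5000 → 1/6400 → 1/8000 — 3 2/3 stops faster (darker).
ISO: 4000 → 5000 → 6400 → 8000 → 10000 — 1 1/3 stops higher (brighter).
Net change so far: 2 1/3 stops darker. Offset with the aperture: f/3.5 → f/3.2 → f/2.8 → f/2.5 → f/2.2 → f/2 → f/1.8 → f/1.6.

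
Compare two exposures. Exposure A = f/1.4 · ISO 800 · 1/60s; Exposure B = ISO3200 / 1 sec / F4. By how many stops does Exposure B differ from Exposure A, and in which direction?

Aperture: f/1.4 → f/2 → f/2.8 → f/4 — 3 stops smaller aperture (darker).
Shutter speed: 1/60 → 1/30 → 1/15 → 1/8 → 1/4 → 1/2 → 1 — 6 stops longer (brighter).
ISO: 800 → 1600 → 3200 — 2 stops raised (brighter).
Net: −3 +6 +2 = +5 stops.

5 stops brighter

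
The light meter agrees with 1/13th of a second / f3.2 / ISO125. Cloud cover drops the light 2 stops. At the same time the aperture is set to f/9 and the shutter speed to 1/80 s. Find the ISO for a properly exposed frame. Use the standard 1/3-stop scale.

ISO 25600

Scene light: 2 stops darker.
Aperture: f/3.2 → f/3.5 → f/4 → f/4.5 → f/5 → f/5.6 → f/6.3 → f/7.1 → f/8 → f/9 — 3 stops narrower (darker).
Shutter speed: 1/13 → 1/15 → 1/20 → 1/25 → 1/30 → 1/40 → 1/50 → 1/60 → 1/80 — 2 2/3 stops shorter (darker).
Net so far: 7 2/3 stops darker. ISO: 125 → 160 → 200 → 250 → 320 → 400 → 500 → 640 → 800 → 1000 → 1250 → 1600 → 2000 → 2500 → 3200 → 4000 → 5000 → 6400 → 8000 → 10000 → 12800 → 16000 → 20000 → 25600.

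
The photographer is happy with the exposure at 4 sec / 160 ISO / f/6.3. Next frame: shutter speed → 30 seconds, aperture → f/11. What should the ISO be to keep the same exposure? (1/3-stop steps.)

ISO 64

Shutter speed: 4 → 5 → 6 → 8 → 10 → 13 → 15 → 20 → 25 → 30 — 3 stops longer (brighter).
Aperture: f/6.3 → f/7.1 → f/8 → f/9 → f/10 → f/11 — 1 2/3 stops smaller aperture (darker).
Net change so far: 1 1/3 stops brighter. Offset with the ISO: 160 → 125 → 100 → 80 → 64.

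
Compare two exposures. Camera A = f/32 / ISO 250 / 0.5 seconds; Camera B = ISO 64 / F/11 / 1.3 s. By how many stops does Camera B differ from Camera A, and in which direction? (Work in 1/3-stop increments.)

Aperture: f/32 → f/29 → f/25 → f/22 → f/20 → f/18 → f/16 → f/14 → f/13 → f/11 — 3 stops larger aperture (brighter).
Shutter speed: 0.5 → 0.6 → 0.8 → 1 → 1.3 — 1 1/3 stops longer (brighter).
ISO: 250 → 200 → 160 → 125 → 100 → 80 → 64 — 2 stops dropped (darker).
Net: +3 +1 1/3 −2 = +2 1/3 stops.

2 1/3 stops brighter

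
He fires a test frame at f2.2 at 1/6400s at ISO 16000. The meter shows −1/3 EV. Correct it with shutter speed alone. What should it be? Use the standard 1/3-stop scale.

Underexposed by 1/3 stop → need 1/3 stop brighter.
Shutter speed: 1/6400 → 1/5000.

1/5000s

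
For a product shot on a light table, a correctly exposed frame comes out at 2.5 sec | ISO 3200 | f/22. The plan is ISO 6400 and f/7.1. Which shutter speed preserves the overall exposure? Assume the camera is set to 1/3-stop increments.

ISO: 3200 → 4000 → 5000 → 6400 — 1 stop higher (brighter).
Aperture: f/22 → f/20 → f/18 → f/16 → f/14 → f/13 → f/11 → f/10 → f/9 → f/8 → f/7.1 — 3 1/3 stops opened up (brighter).
Net change so far: 4 1/3 stops brighter. Offset with the shutter speed: 2.5 → 2 → 1.6 → 1.3 → 1 → 0.8 → 0.6 → 0.5 → 0.4 → 0.3 → 1/4 → 1/5 → 1/6 → 1/8.

1/8s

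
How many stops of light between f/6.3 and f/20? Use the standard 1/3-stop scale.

f/6.3 → f/7.1 → f/8 → f/9 → f/10 → f/11 → f/13 → f/14 → f/16 → f/18 → f/20 — count the steps: 10 third-stops = 3 1/3 stops.

3 1/3 stops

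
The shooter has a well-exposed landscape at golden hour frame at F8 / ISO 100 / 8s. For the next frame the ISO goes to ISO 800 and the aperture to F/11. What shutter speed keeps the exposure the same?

2 s

ISO: 100 → 200 → 400 → 800 — 3 stops higher (brighter).
Aperture: f/8 → f/11 — 1 stop smaller aperture (darker).
Net change so far: 2 stops brighter. Offset with the shutter speed: 8 → 4 → 2.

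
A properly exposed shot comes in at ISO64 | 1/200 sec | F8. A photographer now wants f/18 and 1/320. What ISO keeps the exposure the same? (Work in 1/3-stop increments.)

ISO 500

Aperture: f/8 → f/9 → f/10 → f/11 → f/13 → f/14 → f/16 → f/18 — 2 1/3 stops stopped down (darker).
Shutter speed: 1/200 → 1/250 → 1/320 — 2/3 stop faster (darker).
Net change so far: 3 stops darker. Offset with the ISO: 64 → 80 → 100 → 125 → 160 → 200 → 250 → 320 → 400 → 500.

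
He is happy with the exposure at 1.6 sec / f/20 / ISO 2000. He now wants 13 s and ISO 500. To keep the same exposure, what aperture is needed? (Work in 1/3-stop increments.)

Shutter speed: 1.6 → 2 → 2.5 → 3.2 → 4 → 5 → 6 → 8 → 10 → 13 — 3 stops slower (brighter).
ISO: 2000 → 1600 → 1250 → 1000 → 800 → 640 → 500 — 2 stops lower (darker).
Net change so far: 1 stop brighter. Offset with the aperture: f/20 → f/22 → f/25 → f/29.

f/29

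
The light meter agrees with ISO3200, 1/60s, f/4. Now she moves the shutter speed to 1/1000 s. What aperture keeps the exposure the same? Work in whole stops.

f/1.0

Shutter speed: 1/60 → 1/125 → 1/250 → 1/500 → 1/1000 — 4 stops faster (darker).
Need 4 stops brighter from the aperture: f/4 → f/2.8 → f/2 → f/1.4 → f/1.0.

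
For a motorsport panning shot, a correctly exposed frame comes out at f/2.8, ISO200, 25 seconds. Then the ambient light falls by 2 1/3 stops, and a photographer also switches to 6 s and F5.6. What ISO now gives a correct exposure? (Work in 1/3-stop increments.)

ISO 16000

Scene light: 2 1/3 stops darker.
Shutter speed: 25 → 20 → 15 → 13 → 10 → 8 → 6 — 2 stops faster (darker).
Aperture: f/2.8 → f/3.2 → f/3.5 → f/4 → f/4.5 → f/5 → f/5.6 — 2 stops smaller aperture (darker).
Net so far: 6 1/3 stops darker. ISO: 200 → 250 → 320 → 400 → 500 → 640 → 800 → 1000 → 1250 → 1600 → 2000 → 2500 → 3200 → 4000 → 5000 → 6400 → 8000 → 10000 → 12800 → 16000.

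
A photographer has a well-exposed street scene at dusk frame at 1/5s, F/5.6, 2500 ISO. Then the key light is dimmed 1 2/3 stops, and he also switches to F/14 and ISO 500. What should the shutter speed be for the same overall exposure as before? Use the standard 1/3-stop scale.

Scene light: 1 2/3 stops darker.
Aperture: f/5.6 → f/6.3 → f/7.1 → f/8 → f/9 → f/10 → f/11 → f/13 → f/14 — 2 2/3 stops stopped down (darker).
ISO: 2500 → 2000 → 1600 → 1250 → 1000 → 800 → 640 → 500 — 2 1/3 stops dropped (darker).
Net so far: 6 2/3 stops darker. Shutter speed: 1/5 → 1/4 → 0.3 → 0.4 → 0.5 → 0.6 → 0.8 → 1 → 1.3 → 1.6 → 2 → 2.5 → 3.2 → 4 → 5 → 6 → 8 → 10 → 13 → 15 → 20.

20 s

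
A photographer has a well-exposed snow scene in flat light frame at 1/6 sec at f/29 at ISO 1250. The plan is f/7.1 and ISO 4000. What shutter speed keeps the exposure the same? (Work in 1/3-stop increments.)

1/320s

Aperture: f/29 → f/25 → f/22 → f/20 → f/18 → f/16 → f/14 → f/13 → f/11 → f/10 → f/9 → f/8 → f/7.1 — 4 stops wider (brighter).
ISO: 1250 → 1600 → 2000 → 2500 → 3200 → 4000 — 1 2/3 stops raised (brighter).
Net change so far: 5 2/3 stops brighter. Offset with the shutter speed: 1/6 → 1/8 → 1/10 → 1/13 → 1/15 → 1/20 → 1/25 → 1/30 → 1/40 → 1/50 → 1/60 → 1/80 → 1/100 → 1/125 → 1/160 → 1/200 → 1/250 → 1/320.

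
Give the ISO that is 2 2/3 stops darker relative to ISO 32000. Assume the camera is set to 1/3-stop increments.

ISO 5000

ISO: 32000 → 25600 → 20000 → 16000 → 12800 → 10000 → 8000 → 6400 → 5000 — 2 2/3 stops dropped (darker).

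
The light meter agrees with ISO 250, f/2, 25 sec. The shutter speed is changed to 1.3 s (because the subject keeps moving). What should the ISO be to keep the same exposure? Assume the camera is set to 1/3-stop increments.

Shutter speed: 25 → 20 → 15 → 13 → 10 → 8 → 6 → 5 → 4 → 3.2 → 2.5 → 2 → 1.6 → 1.3 — 4 1/3 stops faster (darker).
Need 4 1/3 stops brighter from the ISO: 250 → 320 → 400 → 500 → 640 → 800 → 1000 → 1250 → 1600 → 2000 → 2500 → 3200 → 4000 → 5000.

ISO 5000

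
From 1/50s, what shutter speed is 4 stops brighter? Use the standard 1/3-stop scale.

0.3 s

Shutter speed: 1/50 → 1/40 → 1/30 → 1/25 → 1/20 → 1/15 → 1/13 → 1/10 → 1/8 → 1/6 → 1/5 → 1/4 → 0.3 — 4 stops longer (brighter).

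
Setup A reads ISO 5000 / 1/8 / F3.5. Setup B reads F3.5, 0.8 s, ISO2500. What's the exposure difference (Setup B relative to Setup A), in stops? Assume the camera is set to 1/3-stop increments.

Aperture: unchanged.
Shutter speed: 1/8 → 1/6 → 1/5 → 1/4 → 0.3 → 0.4 → 0.5 → 0.6 → 0.8 — 2 2/3 stops longer (brighter).
ISO: 5000 → 4000 → 3200 → 2500 — 1 stop lower (darker).
Net: +2 2/3 −1 = +1 2/3 stops.

1 2/3 stops brighter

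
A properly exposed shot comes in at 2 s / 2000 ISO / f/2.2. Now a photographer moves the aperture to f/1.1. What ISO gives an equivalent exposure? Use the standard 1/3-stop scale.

Aperture: f/2.2 → f/2 → f/1.8 → f/1.6 → f/1.4 → f/1.2 → f/1.1 — 2 stops opened up (brighter).
Need 2 stops darker from the ISO: 2000 → 1600 → 1250 → 1000 → 800 → 640 → 500.

ISO 500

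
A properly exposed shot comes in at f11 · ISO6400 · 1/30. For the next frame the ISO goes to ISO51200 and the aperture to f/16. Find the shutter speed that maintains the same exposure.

1/125s

ISO: 6400 → 12800 → 25600 → 51200 — 3 stops raised (brighter).
Aperture: f/11 → f/16 — 1 stop smaller aperture (darker).
Net change so far: 2 stops brighter. Offset with the shutter speed: 1/30 → 1/60 → 1/125.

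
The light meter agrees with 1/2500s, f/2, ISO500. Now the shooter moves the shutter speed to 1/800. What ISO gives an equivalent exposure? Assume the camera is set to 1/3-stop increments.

Shutter speed: 1/2500 → 1/2000 → 1/1600 → 1/1250 → 1/1000 → 1/800 — 1 2/3 stops longer (brighter).
Need 1 2/3 stops darker from the ISO: 500 → 400 → 320 → 250 → 200 → 160.

ISO 160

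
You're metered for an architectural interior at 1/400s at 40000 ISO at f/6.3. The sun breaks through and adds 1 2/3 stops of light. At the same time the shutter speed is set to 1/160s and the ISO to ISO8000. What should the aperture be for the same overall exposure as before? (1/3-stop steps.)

f/8

Scene light: 1 2/3 stops brighter.
Shutter speed: 1/400 → 1/320 → 1/250 → 1/200 → 1/160 — 1 1/3 stops longer (brighter).
ISO: 40000 → 32000 → 25600 → 20000 → 16000 → 12800 → 10000 → 8000 — 2 1/3 stops lower (darker).
Net so far: 2/3 stop brighter. Aperture: f/6.3 → f/7.1 → f/8.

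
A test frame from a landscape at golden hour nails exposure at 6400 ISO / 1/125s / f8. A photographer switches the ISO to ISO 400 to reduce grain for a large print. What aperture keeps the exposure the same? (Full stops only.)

ISO: 6400 → 3200 → 1600 → 800 → 400 — 4 stops lower (darker).
Need 4 stops brighter from the aperture: f/8 → f/5.6 → f/4 → f/2.8 → f/2.

f/2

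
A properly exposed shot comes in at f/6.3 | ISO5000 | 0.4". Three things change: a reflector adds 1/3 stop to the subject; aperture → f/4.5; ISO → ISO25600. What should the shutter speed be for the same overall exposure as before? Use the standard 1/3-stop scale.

1/30s

Scene light: 1/3 stop brighter.
Aperture: f/6.3 → f/5.6 → f/5 → f/4.5 — 1 stop larger aperture (brighter).
ISO: 5000 → 6400 → 8000 → 10000 → 12800 → 16000 → 20000 → 25600 — 2 1/3 stops higher (brighter).
Net so far: 3 2/3 stops brighter. Shutter speed: 0.4 → 0.3 → 1/4 → 1/5 → 1/6 → 1/8 → 1/10 → 1/13 → 1/15 → 1/20 → 1/25 → 1/30.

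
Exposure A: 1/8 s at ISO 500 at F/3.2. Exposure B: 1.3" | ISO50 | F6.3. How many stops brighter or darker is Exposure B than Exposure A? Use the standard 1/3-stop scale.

Aperture: f/3.2 → f/3.5 → f/4 → f/4.5 → f/5 → f/5.6 → f/6.3 — 2 stops narrower (darker).
Shutter speed: 1/8 → 1/6 → 1/5 → 1/4 → 0.3 → 0.4 → 0.5 → 0.6 → 0.8 → 1 → 1.3 — 3 1/3 stops slower (brighter).
ISO: 500 → 400 → 320 → 250 → 200 → 160 → 125 → 100 → 80 → 64 → 50 — 3 1/3 stops lower (darker).
Net: −2 +3 1/3 −3 1/3 = −2 stops.

2 stops darker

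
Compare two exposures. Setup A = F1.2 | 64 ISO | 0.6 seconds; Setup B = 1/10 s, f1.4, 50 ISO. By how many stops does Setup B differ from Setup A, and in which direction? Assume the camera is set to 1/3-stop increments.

3 1/3 stops darker

Aperture: f/1.2 → f/1.4 — 1/3 stop stopped down (darker).
Shutter speed: 0.6 → 0.5 → 0.4 → 0.3 → 1/4 → 1/5 → 1/6 → 1/8 → 1/10 — 2 2/3 stops faster (darker).
ISO: 64 → 50 — 1/3 stop lower (darker).
Net: −1/3 −2 2/3 −1/3 = −3 1/3 stops.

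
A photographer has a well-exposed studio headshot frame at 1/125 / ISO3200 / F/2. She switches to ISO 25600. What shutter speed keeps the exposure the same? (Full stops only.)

1/1000s

ISO: 3200 → 6400 → 12800 → 25600 — 3 stops higher (brighter).
Need 3 stops darker from the shutter speed: 1/125 → 1/250 → 1/500 → 1/1000.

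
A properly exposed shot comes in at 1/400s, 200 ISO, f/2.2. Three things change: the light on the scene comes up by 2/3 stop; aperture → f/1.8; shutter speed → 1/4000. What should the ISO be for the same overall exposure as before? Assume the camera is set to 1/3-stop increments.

ISO 800

Scene light: 2/3 stop brighter.
Aperture: f/2.2 → f/2 → f/1.8 — 2/3 stop larger aperture (brighter).
Shutter speed: 1/400 → 1/500 → 1/640 → 1/800 → 1/1000 → 1/1250 → 1/1600 → 1/2000 → 1/2500 → 1/3200 → 1/4000 — 3 1/3 stops shorter (darker).
Net so far: 2 stops darker. ISO: 200 → 250 → 320 → 400 → 500 → 640 → 800.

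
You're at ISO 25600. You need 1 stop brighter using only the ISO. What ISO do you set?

ISO: 25600 → 51200 — 1 stop raised (brighter).

ISO 51200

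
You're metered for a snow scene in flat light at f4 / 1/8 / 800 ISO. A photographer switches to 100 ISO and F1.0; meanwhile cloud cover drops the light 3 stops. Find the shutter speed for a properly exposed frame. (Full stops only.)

1/2s

Scene light: 3 stops darker.
ISO: 800 → 400 → 200 → 100 — 3 stops lower (darker).
Aperture: f/4 → f/2.8 → f/2 → f/1.4 → f/1.0 — 4 stops larger aperture (brighter).
Net so far: 2 stops darker. Shutter speed: 1/8 → 1/4 → 1/2.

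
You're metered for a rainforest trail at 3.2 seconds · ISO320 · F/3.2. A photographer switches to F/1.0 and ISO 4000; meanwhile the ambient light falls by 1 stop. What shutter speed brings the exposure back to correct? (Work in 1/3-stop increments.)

Scene light: 1 stop darker.
Aperture: f/3.2 → f/2.8 → f/2.5 → f/2.2 → f/2 → f/1.8 → f/1.6 → f/1.4 → f/1.2 → f/1.1 → f/1.0 — 3 1/3 stops opened up (brighter).
ISO: 320 → 400 → 500 → 640 → 800 → 1000 → 1250 → 1600 → 2000 → 2500 → 3200 → 4000 — 3 2/3 stops higher (brighter).
Net so far: 6 stops brighter. Shutter speed: 3.2 → 2.5 → 2 → 1.6 → 1.3 → 1 → 0.8 → 0.6 → 0.5 → 0.4 → 0.3 → 1/4 → 1/5 → 1/6 → 1/8 → 1/10 → 1/13 → 1/15 → 1/20.

1/20s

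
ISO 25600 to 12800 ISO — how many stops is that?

25600 → 12800 — count the steps: 1 stop.

1 stop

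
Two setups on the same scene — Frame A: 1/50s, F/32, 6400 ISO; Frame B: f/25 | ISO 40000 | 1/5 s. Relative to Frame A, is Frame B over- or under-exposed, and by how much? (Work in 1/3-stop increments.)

Aperture: f/32 → f/29 → f/25 — 2/3 stop larger aperture (brighter).
Shutter speed: 1/50 → 1/40 → 1/30 → 1/25 → 1/20 → 1/15 → 1/13 → 1/10 → 1/8 → 1/6 → 1/5 — 3 1/3 stops slower (brighter).
ISO: 6400 → 8000 → 10000 → 12800 → 16000 → 20000 → 25600 → 32000 → 40000 — 2 2/3 stops raised (brighter).
Net: +2/3 +3 1/3 +2 2/3 = +6 2/3 stops.

6 2/3 stops brighter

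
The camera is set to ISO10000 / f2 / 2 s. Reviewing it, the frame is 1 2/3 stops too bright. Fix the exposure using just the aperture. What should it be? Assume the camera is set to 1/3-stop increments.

f/3.5

Overexposed by 1 2/3 stops → need 1 2/3 stops darker.
Aperture: f/2 → f/2.2 → f/2.5 → f/2.8 → f/3.2 → f/3.5.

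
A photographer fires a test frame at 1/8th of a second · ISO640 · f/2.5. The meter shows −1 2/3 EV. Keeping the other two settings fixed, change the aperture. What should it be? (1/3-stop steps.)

f/1.4

Underexposed by 1 2/3 stops → need 1 2/3 stops brighter.
Aperture: f/2.5 → f/2.2 → f/2 → f/1.8 → f/1.6 → f/1.4.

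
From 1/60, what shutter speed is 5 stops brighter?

1/2s

Shutter speed: 1/60 → 1/30 → 1/15 → 1/8 → 1/4 → 1/2 — 5 stops longer (brighter).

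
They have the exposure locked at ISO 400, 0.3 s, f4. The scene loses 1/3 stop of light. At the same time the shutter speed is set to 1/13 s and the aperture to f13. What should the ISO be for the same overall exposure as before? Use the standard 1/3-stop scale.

Scene light: 1/3 stop darker.
Shutter speed: 0.3 → 1/4 → 1/5 → 1/6 → 1/8 → 1/10 → 1/13 — 2 stops shorter (darker).
Aperture: f/4 → f/4.5 → f/5 → f/5.6 → f/6.3 → f/7.1 → f/8 → f/9 → f/10 → f/11 → f/13 — 3 1/3 stops narrower (darker).
Net so far: 5 2/3 stops darker. ISO: 400 → 500 → 640 → 800 → 1000 → 1250 → 1600 → 2000 → 2500 → 3200 → 4000 → 5000 → 6400 → 8000 → 10000 → 12800 → 16000 → 20000.

ISO 20000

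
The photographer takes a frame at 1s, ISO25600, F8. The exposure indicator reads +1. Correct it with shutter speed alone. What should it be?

Overexposed by 1 stop → need 1 stop darker.
Shutter speed: 1 → 1/2.

1/2s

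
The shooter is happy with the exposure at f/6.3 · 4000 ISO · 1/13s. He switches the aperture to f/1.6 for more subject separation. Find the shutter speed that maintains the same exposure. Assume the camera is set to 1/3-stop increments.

Aperture: f/6.3 → f/5.6 → f/5 → f/4.5 → f/4 → f/3.5 → f/3.2 → f/2.8 → f/2.5 → f/2.2 → f/2 → f/1.8 → f/1.6 — 4 stops wider (brighter).
Need 4 stops darker from the shutter speed: 1/13 → 1/15 → 1/20 → 1/25 → 1/30 → 1/40 → 1/50 → 1/60 → 1/80 → 1/100 → 1/125 → 1/160 → 1/200.

1/200s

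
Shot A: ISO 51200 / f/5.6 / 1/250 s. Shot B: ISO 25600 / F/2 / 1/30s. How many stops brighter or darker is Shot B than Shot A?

Aperture: f/5.6 → f/4 → f/2.8 → f/2 — 3 stops wider (brighter).
Shutter speed: 1/250 → 1/125 → 1/60 → 1/30 — 3 stops slower (brighter).
ISO: 51200 → 25600 — 1 stop lower (darker).
Net: +3 +3 −1 = +5 stops.

5 stops brighter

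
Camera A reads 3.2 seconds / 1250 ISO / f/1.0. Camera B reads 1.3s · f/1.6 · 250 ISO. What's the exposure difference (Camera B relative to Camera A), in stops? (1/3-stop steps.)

5 stops darker

Aperture: f/1.0 → f/1.1 → f/1.2 → f/1.4 → f/1.6 — 1 1/3 stops narrower (darker).
Shutter speed: 3.2 → 2.5 → 2 → 1.6 → 1.3 — 1 1/3 stops shorter (darker).
ISO: 1250 → 1000 → 800 → 640 → 500 → 400 → 320 → 250 — 2 1/3 stops lower (darker).
Net: −1 1/3 −1 1/3 −2 1/3 = −5 stops.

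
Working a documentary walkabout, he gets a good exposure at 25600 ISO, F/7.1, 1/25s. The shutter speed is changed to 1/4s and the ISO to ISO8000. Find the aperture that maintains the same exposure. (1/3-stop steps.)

Shutter speed: 1/25 → 1/20 → 1/15 → 1/13 → 1/10 → 1/8 → 1/6 → 1/5 → 1/4 — 2 2/3 stops slower (brighter).
ISO: 25600 → 20000 → 16000 → 12800 → 10000 → 8000 — 1 2/3 stops lower (darker).
Net change so far: 1 stop brighter. Offset with the aperture: f/7.1 → f/8 → f/9 → f/10.

f/10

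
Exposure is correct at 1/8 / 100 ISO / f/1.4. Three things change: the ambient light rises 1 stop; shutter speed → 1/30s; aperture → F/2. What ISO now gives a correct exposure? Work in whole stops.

ISO 400

Scene light: 1 stop brighter.
Shutter speed: 1/8 → 1/15 → 1/30 — 2 stops faster (darker).
Aperture: f/1.4 → f/2 — 1 stop smaller aperture (darker).
Net so far: 2 stops darker. ISO: 100 → 200 → 400.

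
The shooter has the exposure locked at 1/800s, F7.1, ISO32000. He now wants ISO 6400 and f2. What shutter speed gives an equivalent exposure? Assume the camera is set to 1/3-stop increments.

1/2000s

ISO: 32000 → 25600 → 20000 → 16000 → 12800 → 10000 → 8000 → 6400 — 2 1/3 stops dropped (darker).
Aperture: f/7.1 → f/6.3 → f/5.6 → f/5 → f/4.5 → f/4 → f/3.5 → f/3.2 → f/2.8 → f/2.5 → f/2.2 → f/2 — 3 2/3 stops larger aperture (brighter).
Net change so far: 1 1/3 stops brighter. Offset with the shutter speed: 1/800 → 1/1000 → 1/1250 → 1/1600 → 1/2000.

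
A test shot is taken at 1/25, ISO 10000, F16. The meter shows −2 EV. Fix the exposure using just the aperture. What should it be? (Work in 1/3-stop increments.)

f/8

Underexposed by 2 stops → need 2 stops brighter.
Aperture: f/16 → f/14 → f/13 → f/11 → f/10 → f/9 → f/8.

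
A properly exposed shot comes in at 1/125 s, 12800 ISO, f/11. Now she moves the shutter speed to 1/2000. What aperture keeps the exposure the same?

f/2.8

Shutter speed: 1/125 → 1/250 → 1/500 → 1/1000 → 1/2000 — 4 stops faster (darker).
Need 4 stops brighter from the aperture: f/11 → f/8 → f/5.6 → f/4 → f/2.8.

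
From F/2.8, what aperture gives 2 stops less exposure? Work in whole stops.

Aperture: f/2.8 → f/4 → f/5.6 — 2 stops smaller aperture (darker).

f/5.6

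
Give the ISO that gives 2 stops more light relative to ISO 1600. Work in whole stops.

ISO: 1600 → 3200 → 6400 — 2 stops higher (brighter).

ISO 6400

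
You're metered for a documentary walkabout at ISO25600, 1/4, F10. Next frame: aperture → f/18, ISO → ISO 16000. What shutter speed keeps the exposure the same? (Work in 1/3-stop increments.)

Aperture: f/10 → f/11 → f/13 → f/14 → f/16 → f/18 — 1 2/3 stops smaller aperture (darker).
ISO: 25600 → 20000 → 16000 — 2/3 stop lower (darker).
Net change so far: 2 1/3 stops darker. Offset with the shutter speed: 1/4 → 0.3 → 0.4 → 0.5 → 0.6 → 0.8 → 1 → 1.3.

1.3 s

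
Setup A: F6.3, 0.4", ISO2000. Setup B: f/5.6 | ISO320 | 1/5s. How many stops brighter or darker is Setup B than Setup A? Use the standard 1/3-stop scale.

Aperture: f/6.3 → f/5.6 — 1/3 stop opened up (brighter).
Shutter speed: 0.4 → 0.3 → 1/4 → 1/5 — 1 stop shorter (darker).
ISO: 2000 → 1600 → 1250 → 1000 → 800 → 640 → 500 → 400 → 320 — 2 2/3 stops lower (darker).
Net: +1/3 −1 −2 2/3 = −3 1/3 stops.

3 1/3 stops darker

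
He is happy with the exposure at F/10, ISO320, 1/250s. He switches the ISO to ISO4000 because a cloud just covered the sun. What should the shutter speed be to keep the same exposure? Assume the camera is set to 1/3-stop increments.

ISO: 320 → 400 → 500 → 640 → 800 → 1000 → 1250 → 1600 → 2000 → 2500 → 3200 → 4000 — 3 2/3 stops raised (brighter).
Need 3 2/3 stops darker from the shutter speed: 1/250 → 1/320 → 1/400 → 1/500 → 1/640 → 1/800 → 1/1000 → 1/1250 → 1/1600 → 1/2000 → 1/2500 → 1/3200.

1/3200s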